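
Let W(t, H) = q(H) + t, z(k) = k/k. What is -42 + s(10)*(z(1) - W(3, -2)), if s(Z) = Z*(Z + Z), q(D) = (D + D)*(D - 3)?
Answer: -4442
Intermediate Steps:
q(D) = 2*D*(-3 + D) (q(D) = (2*D)*(-3 + D) = 2*D*(-3 + D))
s(Z) = 2*Z² (s(Z) = Z*(2*Z) = 2*Z²)
z(k) = 1
W(t, H) = t + 2*H*(-3 + H) (W(t, H) = 2*H*(-3 + H) + t = t + 2*H*(-3 + H))
-42 + s(10)*(z(1) - W(3, -2)) = -42 + (2*10²)*(1 - (3 + 2*(-2)*(-3 - 2))) = -42 + (2*100)*(1 - (3 + 2*(-2)*(-5))) = -42 + 200*(1 - (3 + 20)) = -42 + 200*(1 - 1*23) = -42 + 200*(1 - 23) = -42 + 200*(-22) = -42 - 4400 = -4442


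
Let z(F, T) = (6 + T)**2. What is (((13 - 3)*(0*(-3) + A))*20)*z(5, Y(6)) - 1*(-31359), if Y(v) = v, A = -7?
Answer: -170241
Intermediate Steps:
(((13 - 3)*(0*(-3) + A))*20)*z(5, Y(6)) - 1*(-31359) = (((13 - 3)*(0*(-3) - 7))*20)*(6 + 6)**2 - 1*(-31359) = ((10*(0 - 7))*20)*12**2 + 31359 = ((10*(-7))*20)*144 + 31359 = -70*20*144 + 31359 = -1400*144 + 31359 = -201600 + 31359 = -170241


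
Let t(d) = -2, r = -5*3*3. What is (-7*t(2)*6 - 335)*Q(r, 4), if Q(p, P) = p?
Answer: 11295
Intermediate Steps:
r = -45 (r = -15*3 = -45)
(-7*t(2)*6 - 335)*Q(r, 4) = (-7*(-2)*6 - 335)*(-45) = (14*6 - 335)*(-45) = (84 - 335)*(-45) = -251*(-45) = 11295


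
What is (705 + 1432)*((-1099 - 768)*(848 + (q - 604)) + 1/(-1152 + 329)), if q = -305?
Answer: 200298873000/823 ≈ 2.4338e+8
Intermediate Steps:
(705 + 1432)*((-1099 - 768)*(848 + (q - 604)) + 1/(-1152 + 329)) = (705 + 1432)*((-1099 - 768)*(848 + (-305 - 604)) + 1/(-1152 + 329)) = 2137*(-1867*(848 - 909) + 1/(-823)) = 2137*(-1867*(-61) - 1/823) = 2137*(113887 - 1/823) = 2137*(93729000/823) = 200298873000/823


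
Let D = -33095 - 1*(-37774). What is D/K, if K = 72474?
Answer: 4679/72474 ≈ 0.064561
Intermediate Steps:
D = 4679 (D = -33095 + 37774 = 4679)
D/K = 4679/72474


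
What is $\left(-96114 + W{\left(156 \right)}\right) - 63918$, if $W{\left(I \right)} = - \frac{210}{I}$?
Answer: $- \frac{4160867}{26} \approx -1.6003 \cdot 10^{5}$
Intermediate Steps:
$\left(-96114 + W{\left(156 \right)}\right) - 63918 = \left(-96114 - \frac{210}{156}\right) - 63918 = \left(-96114 - \frac{35}{26}\right) - 63918 = - \frac{2498999}{26} - 63918 = - \frac{4160867}{26}$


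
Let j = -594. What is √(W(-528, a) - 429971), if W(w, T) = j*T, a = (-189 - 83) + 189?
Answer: I*√380669 ≈ 616.98*I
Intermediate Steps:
a = -83 (a = -272 + 189 = -83)
W(w, T) = -594*T
√(W(-528, a) - 429971) = √(-594*(-83) - 429971) = √(49302 - 429971) = √(-380669) = I*√380669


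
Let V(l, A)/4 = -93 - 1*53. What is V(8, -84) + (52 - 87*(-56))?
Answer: 4340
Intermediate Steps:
V(l, A) = -584 (V(l, A) = 4*(-93 - 1*53) = 4*(-93 - 53) = 4*(-146) = -584)
V(8, -84) + (52 - 87*(-56)) = -584 + (52 - 87*(-56)) = -584 + (52 + 4872) = -584 + 4924 = 4340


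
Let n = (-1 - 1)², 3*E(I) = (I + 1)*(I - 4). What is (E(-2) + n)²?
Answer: 36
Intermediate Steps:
E(I) = (1 + I)*(-4 + I)/3 (E(I) = ((I + 1)*(I - 4))/3 = ((1 + I)*(-4 + I))/3 = (1 + I)*(-4 + I)/3)
n = 4 (n = (-2)² = 4)
(E(-2) + n)² = ((-4/3 - 1*(-2) + (⅓)*(-2)²) + 4)² = ((-4/3 + 2 + (⅓)*4) + 4)² = ((-4/3 + 2 + 4/3) + 4)² = (2 + 4)² = 6² = 36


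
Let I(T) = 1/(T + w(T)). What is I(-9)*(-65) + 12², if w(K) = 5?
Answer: 641/4 ≈ 160.25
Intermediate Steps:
I(T) = 1/(5 + T) (I(T) = 1/(T + 5) = 1/(5 + T))
I(-9)*(-65) + 12² = -65/(5 - 9) + 12² = -65/(-4) + 144 = -¼*(-65) + 144 = 65/4 + 144 = 641/4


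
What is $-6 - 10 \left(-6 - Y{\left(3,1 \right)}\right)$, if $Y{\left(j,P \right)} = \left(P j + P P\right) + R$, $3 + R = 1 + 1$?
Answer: $84$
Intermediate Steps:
$R = -1$ ($R = -3 + \left(1 + 1\right) = -3 + 2 = -1$)
$Y{\left(j,P \right)} = -1 + P^{2} + P j$ ($Y{\left(j,P \right)} = \left(P j + P P\right) - 1 = \left(P j + P^{2}\right) - 1 = \left(P^{2} + P j\right) - 1 = -1 + P^{2} + P j$)
$-6 - 10 \left(-6 - Y{\left(3,1 \right)}\right) = -6 - 10 \left(-6 - \left(-1 + 1^{2} + 1 \cdot 3\right)\right) = -6 - 10 \left(-6 - \left(-1 + 1 + 3\right)\right) = -6 - 10 \left(-6 - 3\right) = -6 - -90 = -6 + 90 = 84$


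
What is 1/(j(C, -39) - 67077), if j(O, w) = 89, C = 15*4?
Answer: -1/66988 ≈ -1.4928e-5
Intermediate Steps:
C = 60
1/(j(C, -39) - 67077) = 1/(89 - 67077) = 1/(-66988) = -1/66988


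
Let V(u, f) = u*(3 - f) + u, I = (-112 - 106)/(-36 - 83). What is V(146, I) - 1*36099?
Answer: -4258113/119 ≈ -35782.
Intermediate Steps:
I = 218/119 (I = -218/(-119) = -218*(-1/119) = 218/119 ≈ 1.8319)
V(u, f) = u + u*(3 - f)
V(146, I) - 1*36099 = 146*(4 - 1*218/119) - 1*36099 = 146*(4 - 218/119) - 36099 = 146*(258/119) - 36099 = 37668/119 - 36099 = -4258113/119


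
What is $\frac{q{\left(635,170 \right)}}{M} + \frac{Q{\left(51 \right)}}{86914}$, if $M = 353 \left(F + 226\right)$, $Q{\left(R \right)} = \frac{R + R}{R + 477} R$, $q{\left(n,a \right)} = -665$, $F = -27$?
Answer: $- \frac{5025303131}{537279402704} \approx -0.0093532$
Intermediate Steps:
$Q{\left(R \right)} = \frac{2 R^{2}}{477 + R}$ ($Q{\left(R \right)} = \frac{2 R}{477 + R} R = \frac{2 R^{2}}{477 + R}$)
$M = 70247$ ($M = 353 \left(-27 + 226\right) = 353 \cdot 199 = 70247$)
$\frac{q{\left(635,170 \right)}}{M} + \frac{Q{\left(51 \right)}}{86914} = - \frac{665}{70247} + \frac{2 \cdot 51^{2} \frac{1}{477 + 51}}{86914} = \left(-665\right) \frac{1}{70247} + 2 \cdot 2601 \cdot \frac{1}{528} \cdot \frac{1}{86914} = - \frac{665}{70247} + 2 \cdot 2601 \cdot \frac{1}{528} \cdot \frac{1}{86914} = - \frac{665}{70247} + \frac{867}{88} \cdot \frac{1}{86914} = - \frac{665}{70247} + \frac{867}{7648432} = - \frac{5025303131}{537279402704}$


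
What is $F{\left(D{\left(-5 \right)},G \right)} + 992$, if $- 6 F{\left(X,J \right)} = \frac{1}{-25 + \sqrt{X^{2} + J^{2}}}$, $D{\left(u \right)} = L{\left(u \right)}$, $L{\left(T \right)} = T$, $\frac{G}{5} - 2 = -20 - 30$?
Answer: $\frac{13570559}{13680} - \frac{\sqrt{2305}}{68400} \approx 992.0$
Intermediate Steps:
$G = -240$ ($G = 10 + 5 \left(-20 - 30\right) = 10 + 5 \left(-50\right) = 10 - 250 = -240$)
$D{\left(u \right)} = u$
$F{\left(X,J \right)} = - \frac{1}{6 \left(-25 + \sqrt{J^{2} + X^{2}}\right)}$ ($F{\left(X,J \right)} = - \frac{1}{6 \left(-25 + \sqrt{X^{2} + J^{2}}\right)} = - \frac{1}{6 \left(-25 + \sqrt{J^{2} + X^{2}}\right)}$)
$F{\left(D{\left(-5 \right)},G \right)} + 992 = - \frac{1}{-150 + 6 \sqrt{\left(-240\right)^{2} + \left(-5\right)^{2}}} + 992 = - \frac{1}{-150 + 6 \sqrt{57600 + 25}} + 992 = - \frac{1}{-150 + 6 \sqrt{57625}} + 992 = - \frac{1}{-150 + 6 \cdot 5 \sqrt{2305}} + 992 = - \frac{1}{-150 + 30 \sqrt{2305}} + 992 = 992 - \frac{1}{-150 + 30 \sqrt{2305}}$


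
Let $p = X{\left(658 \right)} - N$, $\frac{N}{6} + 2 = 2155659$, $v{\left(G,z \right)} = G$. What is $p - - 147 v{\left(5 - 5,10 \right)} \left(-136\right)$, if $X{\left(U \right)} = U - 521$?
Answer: $-12933805$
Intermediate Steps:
$X{\left(U \right)} = -521 + U$ ($X{\left(U \right)} = U - 521 = -521 + U$)
$N = 12933942$ ($N = -12 + 6 \cdot 2155659 = -12 + 12933954 = 12933942$)
$p = -12933805$ ($p = \left(-521 + 658\right) - 12933942 = 137 - 12933942 = -12933805$)
$p - - 147 v{\left(5 - 5,10 \right)} \left(-136\right) = -12933805 - - 147 \left(5 - 5\right) \left(-136\right) = -12933805 - \left(-147\right) 0 \left(-136\right) = -12933805 - 0 \left(-136\right) = -12933805 - 0 = -12933805 + 0 = -12933805$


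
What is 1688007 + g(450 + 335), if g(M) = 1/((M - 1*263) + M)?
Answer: 2206225150/1307 ≈ 1.6880e+6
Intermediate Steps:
g(M) = 1/(-263 + 2*M) (g(M) = 1/((M - 263) + M) = 1/((-263 + M) + M) = 1/(-263 + 2*M))
1688007 + g(450 + 335) = 1688007 + 1/(-263 + 2*(450 + 335)) = 1688007 + 1/(-263 + 2*785) = 1688007 + 1/(-263 + 1570) = 1688007 + 1/1307 = 2206225150/1307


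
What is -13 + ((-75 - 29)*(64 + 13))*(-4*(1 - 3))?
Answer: -64077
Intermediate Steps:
-13 + ((-75 - 29)*(64 + 13))*(-4*(1 - 3)) = -13 + (-104*77)*(-4*(-2)) = -13 - 8008*8 = -13 - 64064 = -64077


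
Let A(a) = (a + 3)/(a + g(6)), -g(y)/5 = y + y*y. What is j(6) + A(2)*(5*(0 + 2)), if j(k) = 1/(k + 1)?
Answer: -71/728 ≈ -0.097528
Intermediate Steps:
g(y) = -5*y - 5*y² (g(y) = -5*(y + y*y) = -5*(y + y²) = -5*y - 5*y²)
A(a) = (3 + a)/(-210 + a) (A(a) = (a + 3)/(a - 5*6*(1 + 6)) = (3 + a)/(a - 5*6*7) = (3 + a)/(a - 210) = (3 + a)/(-210 + a))
j(k) = 1/(1 + k)
j(6) + A(2)*(5*(0 + 2)) = 1/(1 + 6) + ((3 + 2)/(-210 + 2))*(5*(0 + 2)) = 1/7 + (5/(-208))*(5*2) = ⅐ - 1/208*5*10 = ⅐ - 5/208*10 = ⅐ - 25/104 = -71/728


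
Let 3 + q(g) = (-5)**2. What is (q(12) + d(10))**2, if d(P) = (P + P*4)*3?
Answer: 29584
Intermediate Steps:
q(g) = 22 (q(g) = -3 + (-5)**2 = -3 + 25 = 22)
d(P) = 15*P (d(P) = (P + 4*P)*3 = (5*P)*3 = 15*P)
(q(12) + d(10))**2 = (22 + 15*10)**2 = (22 + 150)**2 = 172**2 = 29584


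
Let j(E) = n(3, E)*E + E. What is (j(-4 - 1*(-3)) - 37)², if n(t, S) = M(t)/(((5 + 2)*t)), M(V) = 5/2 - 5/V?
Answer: 22972849/15876 ≈ 1447.0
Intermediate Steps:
M(V) = 5/2 - 5/V (M(V) = 5*(½) - 5/V = 5/2 - 5/V)
n(t, S) = (5/2 - 5/t)/(7*t) (n(t, S) = (5/2 - 5/t)/(((5 + 2)*t)) = (5/2 - 5/t)/((7*t)) = (5/2 - 5/t)*(1/(7*t)) = (5/2 - 5/t)/(7*t))
j(E) = 131*E/126 (j(E) = ((5/14)*(-2 + 3)/3²)*E + E = ((5/14)*(⅑)*1)*E + E = 5*E/126 + E = 131*E/126)
(j(-4 - 1*(-3)) - 37)² = (131*(-4 - 1*(-3))/126 - 37)² = (131*(-4 + 3)/126 - 37)² = ((131/126)*(-1) - 37)² = (-131/126 - 37)² = (-4793/126)² = 22972849/15876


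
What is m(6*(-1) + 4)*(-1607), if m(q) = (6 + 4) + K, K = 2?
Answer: -19284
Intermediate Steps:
m(q) = 12 (m(q) = (6 + 4) + 2 = 10 + 2 = 12)
m(6*(-1) + 4)*(-1607) = 12*(-1607) = -19284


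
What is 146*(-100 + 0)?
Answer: -14600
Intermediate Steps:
146*(-100 + 0) = 146*(-100) = -14600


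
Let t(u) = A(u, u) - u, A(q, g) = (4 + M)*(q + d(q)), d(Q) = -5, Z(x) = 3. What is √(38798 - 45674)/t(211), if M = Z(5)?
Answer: 6*I*√191/1231 ≈ 0.067361*I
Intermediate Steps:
M = 3
A(q, g) = -35 + 7*q (A(q, g) = (4 + 3)*(q - 5) = 7*(-5 + q) = -35 + 7*q)
t(u) = -35 + 6*u (t(u) = (-35 + 7*u) - u = -35 + 6*u)
√(38798 - 45674)/t(211) = √(38798 - 45674)/(-35 + 6*211) = √(-6876)/(-35 + 1266) = (6*I*√191)/1231 = (6*I*√191)*(1/1231) = 6*I*√191/1231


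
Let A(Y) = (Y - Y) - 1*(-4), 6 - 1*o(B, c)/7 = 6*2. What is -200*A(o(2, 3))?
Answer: -800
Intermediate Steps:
o(B, c) = -42 (o(B, c) = 42 - 42*2 = 42 - 7*12 = 42 - 84 = -42)
A(Y) = 4 (A(Y) = 0 + 4 = 4)
-200*A(o(2, 3)) = -200*4 = -800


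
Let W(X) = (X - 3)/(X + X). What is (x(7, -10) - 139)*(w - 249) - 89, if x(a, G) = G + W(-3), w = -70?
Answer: 47123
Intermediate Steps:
W(X) = (-3 + X)/(2*X) (W(X) = (-3 + X)/((2*X)) = (-3 + X)*(1/(2*X)) = (-3 + X)/(2*X))
x(a, G) = 1 + G (x(a, G) = G + (½)*(-3 - 3)/(-3) = G + (½)*(-⅓)*(-6) = G + 1 = 1 + G)
(x(7, -10) - 139)*(w - 249) - 89 = ((1 - 10) - 139)*(-70 - 249) - 89 = (-9 - 139)*(-319) - 89 = -148*(-319) - 89 = 47212 - 89 = 47123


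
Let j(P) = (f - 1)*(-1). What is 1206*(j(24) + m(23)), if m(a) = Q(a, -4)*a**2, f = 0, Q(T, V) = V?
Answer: -2550690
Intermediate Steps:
j(P) = 1 (j(P) = (0 - 1)*(-1) = -1*(-1) = 1)
m(a) = -4*a**2
1206*(j(24) + m(23)) = 1206*(1 - 4*23**2) = 1206*(1 - 4*529) = 1206*(1 - 2116) = 1206*(-2115) = -2550690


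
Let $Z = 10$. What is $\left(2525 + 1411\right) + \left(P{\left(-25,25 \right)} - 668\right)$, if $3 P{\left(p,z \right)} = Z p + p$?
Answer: $\frac{9529}{3} \approx 3176.3$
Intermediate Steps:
$P{\left(p,z \right)} = \frac{11 p}{3}$ ($P{\left(p,z \right)} = \frac{10 p + p}{3} = \frac{11 p}{3}$)
$\left(2525 + 1411\right) + \left(P{\left(-25,25 \right)} - 668\right) = \left(2525 + 1411\right) + \left(\frac{11}{3} \left(-25\right) - 668\right) = 3936 - \frac{2279}{3} = \frac{9529}{3}$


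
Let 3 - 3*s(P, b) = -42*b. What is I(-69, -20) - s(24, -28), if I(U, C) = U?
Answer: 322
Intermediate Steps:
s(P, b) = 1 + 14*b (s(P, b) = 1 - (-14)*b = 1 + 14*b)
I(-69, -20) - s(24, -28) = -69 - (1 + 14*(-28)) = -69 - (1 - 392) = -69 - 1*(-391) = -69 + 391 = 322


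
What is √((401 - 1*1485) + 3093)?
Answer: 7*√41 ≈ 44.822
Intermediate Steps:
√((401 - 1*1485) + 3093) = √((401 - 1485) + 3093) = √(-1084 + 3093) = √2009 = 7*√41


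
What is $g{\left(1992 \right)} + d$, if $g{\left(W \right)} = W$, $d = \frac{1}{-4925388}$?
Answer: $\frac{9811372895}{4925388} \approx 1992.0$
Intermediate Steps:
$d = - \frac{1}{4925388} \approx -2.0303 \cdot 10^{-7}$
$g{\left(1992 \right)} + d = 1992 - \frac{1}{4925388} = \frac{9811372895}{4925388}$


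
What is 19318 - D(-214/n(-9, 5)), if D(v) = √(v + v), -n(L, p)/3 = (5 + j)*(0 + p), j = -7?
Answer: 19318 - I*√3210/15 ≈ 19318.0 - 3.7771*I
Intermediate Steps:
n(L, p) = 6*p (n(L, p) = -3*(5 - 7)*(0 + p) = -(-6)*p = 6*p)
D(v) = √2*√v (D(v) = √(2*v) = √2*√v)
19318 - D(-214/n(-9, 5)) = 19318 - √2*√(-214/(6*5)) = 19318 - √2*√(-214/30) = 19318 - √2*√(-214*1/30) = 19318 - √2*√(-107/15) = 19318 - √2*I*√1605/15 = 19318 - I*√3210/15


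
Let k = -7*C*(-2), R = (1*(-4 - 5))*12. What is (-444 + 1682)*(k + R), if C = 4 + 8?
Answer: 74280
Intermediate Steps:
C = 12
R = -108 (R = (1*(-9))*12 = -9*12 = -108)
k = 168 (k = -7*12*(-2) = -84*(-2) = 168)
(-444 + 1682)*(k + R) = (-444 + 1682)*(168 - 108) = 1238*60 = 74280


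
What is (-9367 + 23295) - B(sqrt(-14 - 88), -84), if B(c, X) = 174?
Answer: 13754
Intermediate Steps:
(-9367 + 23295) - B(sqrt(-14 - 88), -84) = (-9367 + 23295) - 1*174 = 13928 - 174 = 13754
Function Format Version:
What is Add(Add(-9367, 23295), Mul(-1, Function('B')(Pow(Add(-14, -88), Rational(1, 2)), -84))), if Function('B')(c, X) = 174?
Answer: 13754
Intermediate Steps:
Add(Add(-9367, 23295), Mul(-1, Function('B')(Pow(Add(-14, -88), Rational(1, 2)), -84))) = Add(Add(-9367, 23295), Mul(-1, 174)) = Add(13928, -174) = 13754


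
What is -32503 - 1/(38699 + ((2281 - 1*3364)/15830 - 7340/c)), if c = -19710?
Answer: -39245886321677521/1207454274697 ≈ -32503.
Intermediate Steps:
-32503 - 1/(38699 + ((2281 - 1*3364)/15830 - 7340/c)) = -32503 - 1/(38699 + ((2281 - 1*3364)/15830 - 7340/(-19710))) = -32503 - 1/(38699 + ((2281 - 3364)*(1/15830) - 7340*(-1/19710))) = -32503 - 1/(38699 + (-1083*1/15830 + 734/1971)) = -32503 - 1/(38699 + (-1083/15830 + 734/1971)) = -32503 - 1/(38699 + 9484627/31200930) = -32503 - 1/1207454274697/31200930 = -32503 - 1*31200930/1207454274697 = -32503 - 31200930/1207454274697 = -39245886321677521/1207454274697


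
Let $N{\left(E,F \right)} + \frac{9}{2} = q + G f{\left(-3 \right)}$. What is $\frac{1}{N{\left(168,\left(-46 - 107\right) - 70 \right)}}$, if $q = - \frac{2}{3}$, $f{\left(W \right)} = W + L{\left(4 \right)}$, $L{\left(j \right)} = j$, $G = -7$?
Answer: $- \frac{6}{73} \approx -0.082192$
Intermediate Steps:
$f{\left(W \right)} = 4 + W$ ($f{\left(W \right)} = W + 4 = 4 + W$)
$q = - \frac{2}{3}$ ($q = \left(-2\right) \frac{1}{3} = - \frac{2}{3} \approx -0.66667$)
$N{\left(E,F \right)} = - \frac{73}{6}$ ($N{\left(E,F \right)} = - \frac{9}{2} - \left(\frac{2}{3} + 7 \left(4 - 3\right)\right) = - \frac{9}{2} - \frac{23}{3} = - \frac{73}{6}$)
$\frac{1}{N{\left(168,\left(-46 - 107\right) - 70 \right)}} = \frac{1}{- \frac{73}{6}} = - \frac{6}{73}$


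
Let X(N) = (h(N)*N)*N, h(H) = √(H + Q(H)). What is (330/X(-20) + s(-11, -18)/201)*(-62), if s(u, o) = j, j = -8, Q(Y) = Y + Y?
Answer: 496/201 + 341*I*√15/200 ≈ 2.4677 + 6.6034*I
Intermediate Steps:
Q(Y) = 2*Y
h(H) = √3*√H (h(H) = √(H + 2*H) = √(3*H) = √3*√H)
s(u, o) = -8
X(N) = √3*N^(5/2) (X(N) = ((√3*√N)*N)*N = (√3*N^(3/2))*N = √3*N^(5/2))
(330/X(-20) + s(-11, -18)/201)*(-62) = (330/((√3*(-20)^(5/2))) - 8/201)*(-62) = (330/((√3*(800*I*√5))) - 8*1/201)*(-62) = (330/((800*I*√15)) - 8/201)*(-62) = (330*(-I*√15/12000) - 8/201)*(-62) = (-11*I*√15/400 - 8/201)*(-62) = (-8/201 - 11*I*√15/400)*(-62) = 496/201 + 341*I*√15/200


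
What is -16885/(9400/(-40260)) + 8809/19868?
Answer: 67530762557/933796 ≈ 72319.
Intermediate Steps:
-16885/(9400/(-40260)) + 8809/19868 = -16885/(9400*(-1/40260)) + 8809*(1/19868) = -16885/(-470/2013) + 8809/19868 = -16885*(-2013/470) + 8809/19868 = 6797901/94 + 8809/19868 = 67530762557/933796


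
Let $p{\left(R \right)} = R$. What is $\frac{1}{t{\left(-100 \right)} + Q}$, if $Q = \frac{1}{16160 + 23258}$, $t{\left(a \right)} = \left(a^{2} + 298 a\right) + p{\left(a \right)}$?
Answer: $- \frac{39418}{784418199} \approx -5.0251 \cdot 10^{-5}$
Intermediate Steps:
$t{\left(a \right)} = a^{2} + 299 a$ ($t{\left(a \right)} = \left(a^{2} + 298 a\right) + a = a^{2} + 299 a$)
$Q = \frac{1}{39418} \approx 2.5369 \cdot 10^{-5}$
$\frac{1}{t{\left(-100 \right)} + Q} = \frac{1}{- 100 \left(299 - 100\right) + \frac{1}{39418}} = \frac{1}{\left(-100\right) 199 + \frac{1}{39418}} = \frac{1}{-19900 + \frac{1}{39418}} = \frac{1}{- \frac{784418199}{39418}} = - \frac{39418}{784418199}$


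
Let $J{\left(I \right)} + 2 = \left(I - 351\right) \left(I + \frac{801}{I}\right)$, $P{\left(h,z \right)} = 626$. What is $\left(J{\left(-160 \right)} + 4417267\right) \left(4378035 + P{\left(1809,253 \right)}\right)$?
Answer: $\frac{3153745082996571}{160} \approx 1.9711 \cdot 10^{13}$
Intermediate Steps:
$J{\left(I \right)} = -2 + \left(-351 + I\right) \left(I + \frac{801}{I}\right)$ ($J{\left(I \right)} = -2 + \left(I - 351\right) \left(I + \frac{801}{I}\right) = -2 + \left(-351 + I\right) \left(I + \frac{801}{I}\right)$)
$\left(J{\left(-160 \right)} + 4417267\right) \left(4378035 + P{\left(1809,253 \right)}\right) = \left(\left(799 + \left(-160\right)^{2} - \frac{281151}{-160} - -56160\right) + 4417267\right) \left(4378035 + 626\right) = \left(\left(799 + 25600 - - \frac{281151}{160} + 56160\right) + 4417267\right) 4378661 = \left(\left(799 + 25600 + \frac{281151}{160} + 56160\right) + 4417267\right) 4378661 = \left(\frac{13490591}{160} + 4417267\right) 4378661 = \frac{720253311}{160} \cdot 4378661 = \frac{3153745082996571}{160}$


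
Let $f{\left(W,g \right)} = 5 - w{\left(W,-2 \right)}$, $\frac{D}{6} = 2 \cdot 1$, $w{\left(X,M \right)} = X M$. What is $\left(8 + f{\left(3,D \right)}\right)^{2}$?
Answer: $361$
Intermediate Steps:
$w{\left(X,M \right)} = M X$
$D = 12$ ($D = 6 \cdot 2 \cdot 1 = 6 \cdot 2 = 12$)
$f{\left(W,g \right)} = 5 + 2 W$ ($f{\left(W,g \right)} = 5 - - 2 W = 5 + 2 W$)
$\left(8 + f{\left(3,D \right)}\right)^{2} = \left(8 + \left(5 + 2 \cdot 3\right)\right)^{2} = \left(8 + \left(5 + 6\right)\right)^{2} = \left(8 + 11\right)^{2} = 19^{2} = 361$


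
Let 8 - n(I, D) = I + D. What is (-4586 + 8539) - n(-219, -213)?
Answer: 3513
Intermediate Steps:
n(I, D) = 8 - D - I (n(I, D) = 8 - (I + D) = 8 - (D + I) = 8 + (-D - I) = 8 - D - I)
(-4586 + 8539) - n(-219, -213) = (-4586 + 8539) - (8 - 1*(-213) - 1*(-219)) = 3953 - (8 + 213 + 219) = 3953 - 1*440 = 3953 - 440 = 3513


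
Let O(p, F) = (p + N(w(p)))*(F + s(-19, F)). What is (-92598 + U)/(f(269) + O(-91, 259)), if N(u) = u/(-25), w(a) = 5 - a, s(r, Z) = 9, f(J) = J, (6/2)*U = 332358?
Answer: -454700/628703 ≈ -0.72324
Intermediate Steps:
U = 110786 (U = (⅓)*332358 = 110786)
N(u) = -u/25 (N(u) = u*(-1/25) = -u/25)
O(p, F) = (9 + F)*(-⅕ + 26*p/25) (O(p, F) = (p - (5 - p)/25)*(F + 9) = (p + (-⅕ + p/25))*(9 + F) = (-⅕ + 26*p/25)*(9 + F) = (9 + F)*(-⅕ + 26*p/25))
(-92598 + U)/(f(269) + O(-91, 259)) = (-92598 + 110786)/(269 + (-9/5 - ⅕*259 + (234/25)*(-91) + (26/25)*259*(-91))) = 18188/(269 + (-9/5 - 259/5 - 21294/25 - 612794/25)) = 18188/(269 - 635428/25) = 18188/(-628703/25) = 18188*(-25/628703) = -454700/628703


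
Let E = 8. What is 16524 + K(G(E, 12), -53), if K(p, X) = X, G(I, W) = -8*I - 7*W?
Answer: 16471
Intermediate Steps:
16524 + K(G(E, 12), -53) = 16524 - 53 = 16471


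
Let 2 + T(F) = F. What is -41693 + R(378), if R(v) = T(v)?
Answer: -41317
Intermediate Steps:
T(F) = -2 + F
R(v) = -2 + v
-41693 + R(378) = -41693 + (-2 + 378) = -41693 + 376 = -41317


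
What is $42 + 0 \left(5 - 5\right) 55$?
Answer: $42$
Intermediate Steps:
$42 + 0 \left(5 - 5\right) 55 = 42 + 0 \cdot 0 \cdot 55 = 42 + 0 \cdot 55 = 42 + 0 = 42$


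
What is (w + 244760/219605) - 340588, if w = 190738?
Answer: -6581512898/43921 ≈ -1.4985e+5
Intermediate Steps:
(w + 244760/219605) - 340588 = (190738 + 244760/219605) - 340588 = (190738 + 244760*(1/219605)) - 340588 = (190738 + 48952/43921) - 340588 = 8377452650/43921 - 340588 = -6581512898/43921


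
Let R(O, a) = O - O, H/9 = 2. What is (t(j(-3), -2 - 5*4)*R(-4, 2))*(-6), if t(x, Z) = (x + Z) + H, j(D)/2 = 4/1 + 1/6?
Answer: 0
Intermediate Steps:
H = 18 (H = 9*2 = 18)
R(O, a) = 0
j(D) = 25/3 (j(D) = 2*(4/1 + 1/6) = 2*(4*1 + 1*(1/6)) = 2*(4 + 1/6) = 2*(25/6) = 25/3)
t(x, Z) = 18 + Z + x (t(x, Z) = (x + Z) + 18 = (Z + x) + 18 = 18 + Z + x)
(t(j(-3), -2 - 5*4)*R(-4, 2))*(-6) = ((18 + (-2 - 5*4) + 25/3)*0)*(-6) = ((18 + (-2 - 20) + 25/3)*0)*(-6) = ((18 - 22 + 25/3)*0)*(-6) = ((13/3)*0)*(-6) = 0*(-6) = 0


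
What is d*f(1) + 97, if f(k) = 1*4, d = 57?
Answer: 325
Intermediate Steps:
f(k) = 4
d*f(1) + 97 = 57*4 + 97 = 228 + 97 = 325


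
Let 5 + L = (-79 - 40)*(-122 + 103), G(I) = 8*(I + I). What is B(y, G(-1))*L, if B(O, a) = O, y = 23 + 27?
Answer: 112800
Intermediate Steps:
G(I) = 16*I (G(I) = 8*(2*I) = 16*I)
y = 50
L = 2256 (L = -5 + (-79 - 40)*(-122 + 103) = -5 - 119*(-19) = -5 + 2261 = 2256)
B(y, G(-1))*L = 50*2256 = 112800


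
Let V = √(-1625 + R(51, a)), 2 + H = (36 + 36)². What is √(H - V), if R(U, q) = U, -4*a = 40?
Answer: √(5182 - I*√1574) ≈ 71.987 - 0.2756*I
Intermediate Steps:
a = -10 (a = -¼*40 = -10)
H = 5182 (H = -2 + (36 + 36)² = -2 + 72² = -2 + 5184 = 5182)
V = I*√1574 (V = √(-1625 + 51) = √(-1574) = I*√1574 ≈ 39.674*I)
√(H - V) = √(5182 - I*√1574)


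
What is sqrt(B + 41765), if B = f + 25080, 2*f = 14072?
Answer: 3*sqrt(8209) ≈ 271.81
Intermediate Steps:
f = 7036 (f = (1/2)*14072 = 7036)
B = 32116 (B = 7036 + 25080 = 32116)
sqrt(B + 41765) = sqrt(32116 + 41765) = sqrt(73881) = 3*sqrt(8209)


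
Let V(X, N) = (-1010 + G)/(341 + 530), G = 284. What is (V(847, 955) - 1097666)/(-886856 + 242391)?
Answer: 956067812/561329015 ≈ 1.7032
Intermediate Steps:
V(X, N) = -726/871 (V(X, N) = (-1010 + 284)/(341 + 530) = -726/871)
(V(847, 955) - 1097666)/(-886856 + 242391) = (-726/871 - 1097666)/(-886856 + 242391) = -956067812/871/(-644465) = -956067812/871*(-1/644465) = 956067812/561329015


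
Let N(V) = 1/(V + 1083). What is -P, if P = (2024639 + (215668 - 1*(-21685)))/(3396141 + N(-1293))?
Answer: -475018320/713189609 ≈ -0.66605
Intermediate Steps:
N(V) = 1/(1083 + V)
P = 475018320/713189609 (P = (2024639 + (215668 - 1*(-21685)))/(3396141 + 1/(1083 - 1293)) = (2024639 + (215668 + 21685))/(3396141 + 1/(-210)) = (2024639 + 237353)/(3396141 - 1/210) = 2261992/(713189609/210) = 2261992*(210/713189609) = 475018320/713189609 ≈ 0.66605)
-P = -1*475018320/713189609 = -475018320/713189609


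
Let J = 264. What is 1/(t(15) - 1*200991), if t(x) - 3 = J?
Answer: -1/200724 ≈ -4.9820e-6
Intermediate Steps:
t(x) = 267 (t(x) = 3 + 264 = 267)
1/(t(15) - 1*200991) = 1/(267 - 1*200991) = 1/(267 - 200991) = 1/(-200724) = -1/200724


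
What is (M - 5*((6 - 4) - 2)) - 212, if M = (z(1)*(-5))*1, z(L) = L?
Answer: -217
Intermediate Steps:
M = -5 (M = (1*(-5))*1 = -5*1 = -5)
(M - 5*((6 - 4) - 2)) - 212 = (-5 - 5*((6 - 4) - 2)) - 212 = (-5 - 5*(2 - 2)) - 212 = (-5 - 5*0) - 212 = (-5 + 0) - 212 = -5 - 212 = -217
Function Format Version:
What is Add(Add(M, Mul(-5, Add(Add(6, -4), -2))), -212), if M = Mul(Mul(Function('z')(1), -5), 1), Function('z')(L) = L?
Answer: -217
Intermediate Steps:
M = -5 (M = Mul(Mul(1, -5), 1) = Mul(-5, 1) = -5)
Add(Add(M, Mul(-5, Add(Add(6, -4), -2))), -212) = Add(Add(-5, Mul(-5, Add(Add(6, -4), -2))), -212) = Add(Add(-5, Mul(-5, Add(2, -2))), -212) = Add(Add(-5, Mul(-5, 0)), -212) = Add(Add(-5, 0), -212) = Add(-5, -212) = -217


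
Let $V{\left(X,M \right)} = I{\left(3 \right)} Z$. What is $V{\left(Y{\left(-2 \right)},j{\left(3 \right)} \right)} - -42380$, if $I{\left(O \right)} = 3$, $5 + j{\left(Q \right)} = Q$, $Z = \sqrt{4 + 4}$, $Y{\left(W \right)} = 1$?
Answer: $42380 + 6 \sqrt{2} \approx 42389.0$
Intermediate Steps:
$Z = 2 \sqrt{2}$ ($Z = \sqrt{8} = 2 \sqrt{2} \approx 2.8284$)
$j{\left(Q \right)} = -5 + Q$
$V{\left(X,M \right)} = 6 \sqrt{2}$ ($V{\left(X,M \right)} = 3 \cdot 2 \sqrt{2} = 6 \sqrt{2}$)
$V{\left(Y{\left(-2 \right)},j{\left(3 \right)} \right)} - -42380 = 6 \sqrt{2} - -42380 = 6 \sqrt{2} + 42380 = 42380 + 6 \sqrt{2}$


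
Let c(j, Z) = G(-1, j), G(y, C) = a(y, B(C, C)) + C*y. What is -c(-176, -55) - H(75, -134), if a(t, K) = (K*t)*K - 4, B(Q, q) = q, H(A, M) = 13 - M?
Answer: 30657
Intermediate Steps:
a(t, K) = -4 + t*K**2 (a(t, K) = t*K**2 - 4 = -4 + t*K**2)
G(y, C) = -4 + C*y + y*C**2 (G(y, C) = (-4 + y*C**2) + C*y = -4 + C*y + y*C**2)
c(j, Z) = -4 - j - j**2 (c(j, Z) = -4 + j*(-1) - j**2 = -4 - j - j**2)
-c(-176, -55) - H(75, -134) = -(-4 - 1*(-176) - 1*(-176)**2) - (13 - 1*(-134)) = -(-4 + 176 - 1*30976) - (13 + 134) = -(-4 + 176 - 30976) - 1*147 = -1*(-30804) - 147 = 30804 - 147 = 30657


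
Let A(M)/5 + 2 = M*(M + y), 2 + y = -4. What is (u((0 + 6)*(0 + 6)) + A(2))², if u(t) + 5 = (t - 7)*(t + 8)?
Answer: 1490841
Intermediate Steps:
y = -6 (y = -2 - 4 = -6)
A(M) = -10 + 5*M*(-6 + M) (A(M) = -10 + 5*(M*(M - 6)) = -10 + 5*(M*(-6 + M)) = -10 + 5*M*(-6 + M))
u(t) = -5 + (-7 + t)*(8 + t) (u(t) = -5 + (t - 7)*(t + 8) = -5 + (-7 + t)*(8 + t))
(u((0 + 6)*(0 + 6)) + A(2))² = ((-61 + (0 + 6)*(0 + 6) + ((0 + 6)*(0 + 6))²) + (-10 - 30*2 + 5*2²))² = ((-61 + 6*6 + (6*6)²) + (-10 - 60 + 5*4))² = ((-61 + 36 + 36²) + (-10 - 60 + 20))² = ((-61 + 36 + 1296) - 50)² = (1271 - 50)² = 1221² = 1490841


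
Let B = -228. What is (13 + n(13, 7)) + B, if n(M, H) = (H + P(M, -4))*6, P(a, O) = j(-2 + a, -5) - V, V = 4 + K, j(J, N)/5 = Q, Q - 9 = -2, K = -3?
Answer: 31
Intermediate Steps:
Q = 7 (Q = 9 - 2 = 7)
j(J, N) = 35 (j(J, N) = 5*7 = 35)
V = 1 (V = 4 - 3 = 1)
P(a, O) = 34 (P(a, O) = 35 - 1*1 = 35 - 1 = 34)
n(M, H) = 204 + 6*H (n(M, H) = (H + 34)*6 = (34 + H)*6 = 204 + 6*H)
(13 + n(13, 7)) + B = (13 + (204 + 6*7)) - 228 = (13 + (204 + 42)) - 228 = (13 + 246) - 228 = 259 - 228 = 31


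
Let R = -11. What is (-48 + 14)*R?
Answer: 374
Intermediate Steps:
(-48 + 14)*R = (-48 + 14)*(-11) = -34*(-11) = 374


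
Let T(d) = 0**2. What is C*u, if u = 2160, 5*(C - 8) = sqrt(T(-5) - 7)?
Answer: 17280 + 432*I*sqrt(7) ≈ 17280.0 + 1143.0*I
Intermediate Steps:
T(d) = 0
C = 8 + I*sqrt(7)/5 (C = 8 + sqrt(0 - 7)/5 = 8 + sqrt(-7)/5 = 8 + (I*sqrt(7))/5 = 8 + I*sqrt(7)/5 ≈ 8.0 + 0.52915*I)
C*u = (8 + I*sqrt(7)/5)*2160 = 17280 + 432*I*sqrt(7)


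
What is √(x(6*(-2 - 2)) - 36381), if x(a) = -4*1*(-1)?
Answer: I*√36377 ≈ 190.73*I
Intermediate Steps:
x(a) = 4 (x(a) = -4*(-1) = 4)
√(x(6*(-2 - 2)) - 36381) = √(4 - 36381) = √(-36377) = I*√36377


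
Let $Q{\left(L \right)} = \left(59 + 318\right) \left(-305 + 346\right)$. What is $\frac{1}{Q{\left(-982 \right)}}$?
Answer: $\frac{1}{15457} \approx 6.4696 \cdot 10^{-5}$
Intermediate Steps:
$Q{\left(L \right)} = 15457$ ($Q{\left(L \right)} = 377 \cdot 41 = 15457$)
$\frac{1}{Q{\left(-982 \right)}} = \frac{1}{15457}$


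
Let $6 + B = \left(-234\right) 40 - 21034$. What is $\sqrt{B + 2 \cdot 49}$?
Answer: $i \sqrt{30302} \approx 174.07 i$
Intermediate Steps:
$B = -30400$ ($B = -6 - 30394 = -30400$)
$\sqrt{B + 2 \cdot 49} = \sqrt{-30400 + 2 \cdot 49} = \sqrt{-30400 + 98} = \sqrt{-30302} = i \sqrt{30302}$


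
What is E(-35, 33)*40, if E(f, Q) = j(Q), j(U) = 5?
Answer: 200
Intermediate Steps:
E(f, Q) = 5
E(-35, 33)*40 = 5*40 = 200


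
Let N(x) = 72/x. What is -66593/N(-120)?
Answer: 332965/3 ≈ 1.1099e+5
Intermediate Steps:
-66593/N(-120) = -66593/(72/(-120)) = -66593/(72*(-1/120)) = -66593/(-3/5) = -66593*(-5/3) = 332965/3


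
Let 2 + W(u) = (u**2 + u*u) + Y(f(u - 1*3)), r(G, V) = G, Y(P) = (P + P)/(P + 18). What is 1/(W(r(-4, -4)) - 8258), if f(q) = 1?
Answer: -19/156330 ≈ -0.00012154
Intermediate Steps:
Y(P) = 2*P/(18 + P) (Y(P) = (2*P)/(18 + P) = 2*P/(18 + P))
W(u) = -36/19 + 2*u**2 (W(u) = -2 + ((u**2 + u*u) + 2*1/(18 + 1)) = -2 + ((u**2 + u**2) + 2*1/19) = -2 + (2*u**2 + 2*1*(1/19)) = -2 + (2*u**2 + 2/19) = -2 + (2/19 + 2*u**2) = -36/19 + 2*u**2)
1/(W(r(-4, -4)) - 8258) = 1/((-36/19 + 2*(-4)**2) - 8258) = 1/((-36/19 + 2*16) - 8258) = 1/((-36/19 + 32) - 8258) = 1/(572/19 - 8258) = 1/(-156330/19) = -19/156330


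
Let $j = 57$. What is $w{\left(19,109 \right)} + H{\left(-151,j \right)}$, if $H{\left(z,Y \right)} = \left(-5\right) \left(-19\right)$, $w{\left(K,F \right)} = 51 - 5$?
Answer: $141$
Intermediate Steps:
$w{\left(K,F \right)} = 46$ ($w{\left(K,F \right)} = 51 - 5 = 46$)
$H{\left(z,Y \right)} = 95$
$w{\left(19,109 \right)} + H{\left(-151,j \right)} = 46 + 95 = 141$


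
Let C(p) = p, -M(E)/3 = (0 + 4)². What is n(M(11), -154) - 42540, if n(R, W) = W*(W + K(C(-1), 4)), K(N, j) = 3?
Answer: -19286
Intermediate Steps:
M(E) = -48 (M(E) = -3*(0 + 4)² = -3*4² = -3*16 = -48)
n(R, W) = W*(3 + W) (n(R, W) = W*(W + 3) = W*(3 + W))
n(M(11), -154) - 42540 = -154*(3 - 154) - 42540 = -154*(-151) - 42540 = 23254 - 42540 = -19286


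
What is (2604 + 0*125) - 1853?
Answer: 751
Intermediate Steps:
(2604 + 0*125) - 1853 = (2604 + 0) - 1853 = 2604 - 1853 = 751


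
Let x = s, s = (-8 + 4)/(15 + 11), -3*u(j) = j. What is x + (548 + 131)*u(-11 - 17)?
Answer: 247150/39 ≈ 6337.2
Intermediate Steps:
u(j) = -j/3
s = -2/13 (s = -4/26 = (1/26)*(-4) = -2/13 ≈ -0.15385)
x = -2/13 ≈ -0.15385
x + (548 + 131)*u(-11 - 17) = -2/13 + (548 + 131)*(-(-11 - 17)/3) = -2/13 + 679*(-1/3*(-28)) = -2/13 + 679*(28/3) = -2/13 + 19012/3 = 247150/39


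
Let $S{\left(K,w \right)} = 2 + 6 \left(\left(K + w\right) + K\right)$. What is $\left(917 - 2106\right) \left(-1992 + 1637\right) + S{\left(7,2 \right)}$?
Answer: $422193$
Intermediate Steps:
$S{\left(K,w \right)} = 2 + 6 w + 12 K$ ($S{\left(K,w \right)} = 2 + 6 \left(w + 2 K\right) = 2 + \left(6 w + 12 K\right) = 2 + 6 w + 12 K$)
$\left(917 - 2106\right) \left(-1992 + 1637\right) + S{\left(7,2 \right)} = \left(917 - 2106\right) \left(-1992 + 1637\right) + \left(2 + 6 \cdot 2 + 12 \cdot 7\right) = \left(-1189\right) \left(-355\right) + \left(2 + 12 + 84\right) = 422095 + 98 = 422193$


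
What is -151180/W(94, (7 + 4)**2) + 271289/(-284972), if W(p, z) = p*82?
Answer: -11293290643/549141044 ≈ -20.565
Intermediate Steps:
W(p, z) = 82*p
-151180/W(94, (7 + 4)**2) + 271289/(-284972) = -151180/(82*94) + 271289/(-284972) = -151180/7708 + 271289*(-1/284972) = -151180*1/7708 - 271289/284972 = -37795/1927 - 271289/284972 = -11293290643/549141044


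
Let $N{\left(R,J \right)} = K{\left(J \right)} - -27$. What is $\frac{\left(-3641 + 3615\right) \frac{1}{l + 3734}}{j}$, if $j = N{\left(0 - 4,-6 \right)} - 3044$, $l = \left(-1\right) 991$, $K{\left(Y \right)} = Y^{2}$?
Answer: $\frac{2}{628991} \approx 3.1797 \cdot 10^{-6}$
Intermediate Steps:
$l = -991$
$N{\left(R,J \right)} = 27 + J^{2}$ ($N{\left(R,J \right)} = J^{2} - -27 = J^{2} + 27 = 27 + J^{2}$)
$j = -2981$ ($j = \left(27 + \left(-6\right)^{2}\right) - 3044 = \left(27 + 36\right) - 3044 = 63 - 3044 = -2981$)
$\frac{\left(-3641 + 3615\right) \frac{1}{l + 3734}}{j} = \frac{\left(-3641 + 3615\right) \frac{1}{-991 + 3734}}{-2981} = - \frac{26}{2743} \left(- \frac{1}{2981}\right) = \left(-26\right) \frac{1}{2743} \left(- \frac{1}{2981}\right) = \left(- \frac{2}{211}\right) \left(- \frac{1}{2981}\right) = \frac{2}{628991}$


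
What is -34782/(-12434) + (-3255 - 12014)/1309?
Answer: -72162554/8138053 ≈ -8.8673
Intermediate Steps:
-34782/(-12434) + (-3255 - 12014)/1309 = -34782*(-1/12434) - 15269*1/1309 = 17391/6217 - 15269/1309 = -72162554/8138053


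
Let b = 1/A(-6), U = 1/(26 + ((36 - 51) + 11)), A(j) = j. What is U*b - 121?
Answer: -15973/132 ≈ -121.01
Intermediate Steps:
U = 1/22 (U = 1/(26 + (-15 + 11)) = 1/(26 - 4) = 1/22 ≈ 0.045455)
b = -1/6 (b = 1/(-6) = -1/6 ≈ -0.16667)
U*b - 121 = (1/22)*(-1/6) - 121 = -1/132 - 121 = -15973/132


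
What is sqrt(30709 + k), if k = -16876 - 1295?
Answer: sqrt(12538) ≈ 111.97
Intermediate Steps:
k = -18171
sqrt(30709 + k) = sqrt(30709 - 18171) = sqrt(12538)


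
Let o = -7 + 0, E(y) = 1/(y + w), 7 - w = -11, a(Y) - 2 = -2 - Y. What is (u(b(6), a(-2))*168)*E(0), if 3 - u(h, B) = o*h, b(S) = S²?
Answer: 2380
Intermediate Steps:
a(Y) = -Y (a(Y) = 2 + (-2 - Y) = -Y)
w = 18 (w = 7 - 1*(-11) = 7 + 11 = 18)
E(y) = 1/(18 + y) (E(y) = 1/(y + 18) = 1/(18 + y))
o = -7
u(h, B) = 3 + 7*h (u(h, B) = 3 - (-7)*h = 3 + 7*h)
(u(b(6), a(-2))*168)*E(0) = ((3 + 7*6²)*168)/(18 + 0) = ((3 + 7*36)*168)/18 = ((3 + 252)*168)*(1/18) = (255*168)*(1/18) = 42840*(1/18) = 2380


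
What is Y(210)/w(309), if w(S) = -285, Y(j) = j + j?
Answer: -28/19 ≈ -1.4737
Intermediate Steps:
Y(j) = 2*j
Y(210)/w(309) = (2*210)/(-285) = 420*(-1/285) = -28/19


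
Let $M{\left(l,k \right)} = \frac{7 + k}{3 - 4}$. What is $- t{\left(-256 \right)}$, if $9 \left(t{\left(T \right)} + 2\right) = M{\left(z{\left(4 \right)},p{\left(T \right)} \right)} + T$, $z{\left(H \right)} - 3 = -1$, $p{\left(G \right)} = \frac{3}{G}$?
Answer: $\frac{71933}{2304} \approx 31.221$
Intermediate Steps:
$z{\left(H \right)} = 2$ ($z{\left(H \right)} = 3 - 1 = 2$)
$M{\left(l,k \right)} = -7 - k$ ($M{\left(l,k \right)} = \frac{7 + k}{-1} = \left(7 + k\right) \left(-1\right) = -7 - k$)
$t{\left(T \right)} = - \frac{25}{9} - \frac{1}{3 T} + \frac{T}{9}$ ($t{\left(T \right)} = -2 + \frac{\left(-7 - \frac{3}{T}\right) + T}{9} = -2 + \frac{-7 + T - \frac{3}{T}}{9} = -2 - \left(\frac{7}{9} - \frac{T}{9} + \frac{1}{3 T}\right) = - \frac{25}{9} - \frac{1}{3 T} + \frac{T}{9}$)
$- t{\left(-256 \right)} = - \frac{-3 - 256 \left(-25 - 256\right)}{9 \left(-256\right)} = - \frac{\left(-1\right) \left(-3 - -71936\right)}{9 \cdot 256} = - \frac{\left(-1\right) \left(-3 + 71936\right)}{9 \cdot 256} = - \frac{\left(-1\right) 71933}{9 \cdot 256} = \left(-1\right) \left(- \frac{71933}{2304}\right) = \frac{71933}{2304}$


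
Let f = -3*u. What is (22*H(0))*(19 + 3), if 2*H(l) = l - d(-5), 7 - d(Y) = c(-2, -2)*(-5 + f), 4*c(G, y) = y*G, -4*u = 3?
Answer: -4719/2 ≈ -2359.5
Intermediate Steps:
u = -¾ (u = -¼*3 = -¾ ≈ -0.75000)
f = 9/4 (f = -3*(-¾) = 9/4 ≈ 2.2500)
c(G, y) = G*y/4 (c(G, y) = (y*G)/4 = (G*y)/4 = G*y/4)
d(Y) = 39/4 (d(Y) = 7 - (¼)*(-2)*(-2)*(-5 + 9/4) = 7 - (-11)/4 = 7 - 1*(-11/4) = 7 + 11/4 = 39/4)
H(l) = -39/8 + l/2 (H(l) = (l - 1*39/4)/2 = (l - 39/4)/2 = (-39/4 + l)/2 = -39/8 + l/2)
(22*H(0))*(19 + 3) = (22*(-39/8 + (½)*0))*(19 + 3) = (22*(-39/8 + 0))*22 = (22*(-39/8))*22 = -429/4*22 = -4719/2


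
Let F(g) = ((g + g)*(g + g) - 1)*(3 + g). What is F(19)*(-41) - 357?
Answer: -1301943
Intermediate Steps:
F(g) = (-1 + 4*g**2)*(3 + g) (F(g) = ((2*g)*(2*g) - 1)*(3 + g) = (4*g**2 - 1)*(3 + g) = (-1 + 4*g**2)*(3 + g))
F(19)*(-41) - 357 = (-3 - 1*19 + 4*19**3 + 12*19**2)*(-41) - 357 = (-3 - 19 + 4*6859 + 12*361)*(-41) - 357 = (-3 - 19 + 27436 + 4332)*(-41) - 357 = 31746*(-41) - 357 = -1301586 - 357 = -1301943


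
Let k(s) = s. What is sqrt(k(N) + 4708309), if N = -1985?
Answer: 2*sqrt(1176581) ≈ 2169.4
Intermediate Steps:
sqrt(k(N) + 4708309) = sqrt(-1985 + 4708309) = sqrt(4706324) = 2*sqrt(1176581)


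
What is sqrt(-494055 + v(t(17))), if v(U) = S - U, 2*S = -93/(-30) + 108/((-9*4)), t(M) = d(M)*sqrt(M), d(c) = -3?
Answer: sqrt(-49405495 + 300*sqrt(17))/10 ≈ 702.88*I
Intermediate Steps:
t(M) = -3*sqrt(M)
S = 1/20 (S = (-93/(-30) + 108/((-9*4)))/2 = (-93*(-1/30) + 108/(-36))/2 = (31/10 + 108*(-1/36))/2 = (31/10 - 3)/2 = (1/2)*(1/10) = 1/20 ≈ 0.050000)
v(U) = 1/20 - U
sqrt(-494055 + v(t(17))) = sqrt(-494055 + (1/20 - (-3)*sqrt(17))) = sqrt(-494055 + (1/20 + 3*sqrt(17))) = sqrt(-9881099/20 + 3*sqrt(17))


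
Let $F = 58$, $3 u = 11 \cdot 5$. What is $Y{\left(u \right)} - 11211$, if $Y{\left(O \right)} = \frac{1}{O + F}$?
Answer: $- \frac{2567316}{229} \approx -11211.0$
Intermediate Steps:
$u = \frac{55}{3}$ ($u = \frac{11 \cdot 5}{3} = \frac{1}{3} \cdot 55 = \frac{55}{3} \approx 18.333$)
$Y{\left(O \right)} = \frac{1}{58 + O}$ ($Y{\left(O \right)} = \frac{1}{O + 58} = \frac{1}{58 + O}$)
$Y{\left(u \right)} - 11211 = \frac{1}{58 + \frac{55}{3}} - 11211 = \frac{1}{\frac{229}{3}} - 11211 = \frac{3}{229} - 11211 = - \frac{2567316}{229}$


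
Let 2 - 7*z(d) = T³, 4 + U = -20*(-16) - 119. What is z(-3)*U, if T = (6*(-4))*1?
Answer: 2723722/7 ≈ 3.8910e+5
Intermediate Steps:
T = -24 (T = -24*1 = -24)
U = 197 (U = -4 + (-20*(-16) - 119) = -4 + (320 - 119) = -4 + 201 = 197)
z(d) = 13826/7 (z(d) = 2/7 - ⅐*(-24)³ = 2/7 - ⅐*(-13824) = 2/7 + 13824/7 = 13826/7)
z(-3)*U = (13826/7)*197 = 2723722/7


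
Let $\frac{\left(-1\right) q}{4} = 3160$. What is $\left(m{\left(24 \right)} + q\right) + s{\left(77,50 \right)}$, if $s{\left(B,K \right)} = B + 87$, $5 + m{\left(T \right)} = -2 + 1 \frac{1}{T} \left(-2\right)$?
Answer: $- \frac{149797}{12} \approx -12483.0$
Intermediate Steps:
$m{\left(T \right)} = -7 - \frac{2}{T}$ ($m{\left(T \right)} = -5 + \left(-2 + 1 \frac{1}{T} \left(-2\right)\right) = -5 - \left(2 - \frac{1}{T} \left(-2\right)\right) = -5 - \left(2 + \frac{2}{T}\right) = -7 - \frac{2}{T}$)
$q = -12640$ ($q = \left(-4\right) 3160 = -12640$)
$s{\left(B,K \right)} = 87 + B$
$\left(m{\left(24 \right)} + q\right) + s{\left(77,50 \right)} = \left(\left(-7 - \frac{2}{24}\right) - 12640\right) + \left(87 + 77\right) = \left(\left(-7 - \frac{1}{12}\right) - 12640\right) + 164 = \left(- \frac{85}{12} - 12640\right) + 164 = - \frac{151765}{12} + 164 = - \frac{149797}{12}$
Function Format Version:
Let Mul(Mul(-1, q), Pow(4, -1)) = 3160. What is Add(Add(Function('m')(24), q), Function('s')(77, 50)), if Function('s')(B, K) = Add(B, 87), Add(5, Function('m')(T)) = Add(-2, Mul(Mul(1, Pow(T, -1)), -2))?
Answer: Rational(-149797, 12) ≈ -12483.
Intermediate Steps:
Function('m')(T) = Add(-7, Mul(-2, Pow(T, -1))) (Function('m')(T) = Add(-5, Add(-2, Mul(Mul(1, Pow(T, -1)), -2))) = Add(-5, Add(-2, Mul(Pow(T, -1), -2))) = Add(-5, Add(-2, Mul(-2, Pow(T, -1)))) = Add(-7, Mul(-2, Pow(T, -1))))
q = -12640 (q = Mul(-4, 3160) = -12640)
Function('s')(B, K) = Add(87, B)
Add(Add(Function('m')(24), q), Function('s')(77, 50)) = Add(Add(Add(-7, Mul(-2, Pow(24, -1))), -12640), Add(87, 77)) = Add(Add(Add(-7, Mul(-2, Rational(1, 24))), -12640), 164) = Add(Add(Add(-7, Rational(-1, 12)), -12640), 164) = Add(Add(Rational(-85, 12), -12640), 164) = Add(Rational(-151765, 12), 164) = Rational(-149797, 12)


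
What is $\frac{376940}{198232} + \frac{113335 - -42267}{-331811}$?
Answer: $\frac{23556885669}{16443889538} \approx 1.4326$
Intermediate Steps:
$\frac{376940}{198232} + \frac{113335 - -42267}{-331811} = 376940 \cdot \frac{1}{198232} + \left(113335 + 42267\right) \left(- \frac{1}{331811}\right) = \frac{94235}{49558} + 155602 \left(- \frac{1}{331811}\right) = \frac{94235}{49558} - \frac{155602}{331811} = \frac{23556885669}{16443889538}$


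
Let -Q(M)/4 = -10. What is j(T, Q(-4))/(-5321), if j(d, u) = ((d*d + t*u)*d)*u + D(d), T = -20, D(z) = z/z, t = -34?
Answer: -768001/5321 ≈ -144.33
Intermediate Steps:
Q(M) = 40 (Q(M) = -4*(-10) = 40)
D(z) = 1
j(d, u) = 1 + d*u*(d**2 - 34*u) (j(d, u) = ((d*d - 34*u)*d)*u + 1 = ((d**2 - 34*u)*d)*u + 1 = (d*(d**2 - 34*u))*u + 1 = d*u*(d**2 - 34*u) + 1 = 1 + d*u*(d**2 - 34*u))
j(T, Q(-4))/(-5321) = (1 + 40*(-20)**3 - 34*(-20)*40**2)/(-5321) = (1 + 40*(-8000) - 34*(-20)*1600)*(-1/5321) = (1 - 320000 + 1088000)*(-1/5321) = 768001*(-1/5321) = -768001/5321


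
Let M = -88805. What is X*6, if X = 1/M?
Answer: -6/88805 ≈ -6.7564e-5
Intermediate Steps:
X = -1/88805 (X = 1/(-88805) = -1/88805 ≈ -1.1261e-5)
X*6 = -1/88805*6 = -6/88805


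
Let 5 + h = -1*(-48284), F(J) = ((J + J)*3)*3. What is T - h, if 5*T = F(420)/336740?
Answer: -4064367237/84185 ≈ -48279.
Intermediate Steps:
F(J) = 18*J (F(J) = ((2*J)*3)*3 = (6*J)*3 = 18*J)
T = 378/84185 (T = ((18*420)/336740)/5 = (7560*(1/336740))/5 = (⅕)*(378/16837) = 378/84185 ≈ 0.0044901)
h = 48279 (h = -5 - 1*(-48284) = -5 + 48284 = 48279)
T - h = 378/84185 - 1*48279 = 378/84185 - 48279 = -4064367237/84185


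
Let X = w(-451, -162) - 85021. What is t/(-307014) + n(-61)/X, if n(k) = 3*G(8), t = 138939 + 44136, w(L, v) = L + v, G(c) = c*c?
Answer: -2622731873/4381806146 ≈ -0.59855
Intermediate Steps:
G(c) = c²
t = 183075
n(k) = 192 (n(k) = 3*8² = 3*64 = 192)
X = -85634 (X = (-451 - 162) - 85021 = -613 - 85021 = -85634)
t/(-307014) + n(-61)/X = 183075/(-307014) + 192/(-85634) = 183075*(-1/307014) + 192*(-1/85634) = -61025/102338 - 96/42817 = -2622731873/4381806146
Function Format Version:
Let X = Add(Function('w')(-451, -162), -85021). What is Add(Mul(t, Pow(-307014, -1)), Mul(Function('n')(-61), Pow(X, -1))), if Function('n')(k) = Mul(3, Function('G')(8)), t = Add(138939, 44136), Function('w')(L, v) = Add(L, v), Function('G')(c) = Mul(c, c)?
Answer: Rational(-2622731873, 4381806146) ≈ -0.59855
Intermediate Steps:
Function('G')(c) = Pow(c, 2)
t = 183075
Function('n')(k) = 192 (Function('n')(k) = Mul(3, Pow(8, 2)) = Mul(3, 64) = 192)
X = -85634 (X = Add(Add(-451, -162), -85021) = Add(-613, -85021) = -85634)
Add(Mul(t, Pow(-307014, -1)), Mul(Function('n')(-61), Pow(X, -1))) = Add(Mul(183075, Pow(-307014, -1)), Mul(192, Pow(-85634, -1))) = Add(Mul(183075, Rational(-1, 307014)), Mul(192, Rational(-1, 85634))) = Add(Rational(-61025, 102338), Rational(-96, 42817)) = Rational(-2622731873, 4381806146)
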